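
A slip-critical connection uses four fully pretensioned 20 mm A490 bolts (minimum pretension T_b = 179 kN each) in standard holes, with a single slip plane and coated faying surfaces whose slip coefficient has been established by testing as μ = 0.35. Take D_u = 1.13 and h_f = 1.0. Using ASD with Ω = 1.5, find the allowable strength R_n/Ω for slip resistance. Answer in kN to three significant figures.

189 kN

R_n = μ · D_u · h_f · T_b · n_s · n_b = 0.35 × 1.13 × 1.0 × 179 × 1 × 4 = 283.2 kN.
Allowable strength R_n/Ω = 283.2 / 1.5 = 189 kN.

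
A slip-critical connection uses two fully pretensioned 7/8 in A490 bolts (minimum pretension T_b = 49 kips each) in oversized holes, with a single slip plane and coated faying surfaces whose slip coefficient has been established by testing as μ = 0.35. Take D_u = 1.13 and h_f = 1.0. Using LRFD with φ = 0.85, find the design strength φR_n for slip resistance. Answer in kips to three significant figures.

R_n = μ · D_u · h_f · T_b · n_s · n_b = 0.35 × 1.13 × 1.0 × 49 × 1 × 2 = 38.76 kips.
Design strength φR_n = 0.85 × 38.76 = 32.9 kips.

32.9 kips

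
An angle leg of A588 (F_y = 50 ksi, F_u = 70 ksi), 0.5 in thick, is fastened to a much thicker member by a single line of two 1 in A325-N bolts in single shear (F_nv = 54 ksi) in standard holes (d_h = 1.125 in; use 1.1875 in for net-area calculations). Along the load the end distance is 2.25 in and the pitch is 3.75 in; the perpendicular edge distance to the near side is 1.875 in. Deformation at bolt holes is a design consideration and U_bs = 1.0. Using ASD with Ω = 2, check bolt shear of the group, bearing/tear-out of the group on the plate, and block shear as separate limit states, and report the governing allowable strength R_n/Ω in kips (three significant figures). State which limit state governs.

42.4 kips (bolt shear governs)

Bolt shear: A_b = π·1²/4 = 0.7854 in²; R_n = 54 × 0.7854 × 2 × 1 = 84.82 kips → 84.82 / 2 = 42.4 kips.
Bearing: edge l_c = 1.688, r_n = 70.88 kips; interior l_c = 2.625, r_n = 84 kips; R_n = 70.88 + 1·84 = 154.9 kips → 77.4 kips.
Block shear: A_gv = 3, A_nv = 2.109, A_nt = 0.6406 in²; R_n = min(0.6F_uA_nv, 0.6F_yA_gv) + U_bs·F_u·A_nt = 133.4 kips → 66.7 kips.
Bolt shear governs: 42.4 kips.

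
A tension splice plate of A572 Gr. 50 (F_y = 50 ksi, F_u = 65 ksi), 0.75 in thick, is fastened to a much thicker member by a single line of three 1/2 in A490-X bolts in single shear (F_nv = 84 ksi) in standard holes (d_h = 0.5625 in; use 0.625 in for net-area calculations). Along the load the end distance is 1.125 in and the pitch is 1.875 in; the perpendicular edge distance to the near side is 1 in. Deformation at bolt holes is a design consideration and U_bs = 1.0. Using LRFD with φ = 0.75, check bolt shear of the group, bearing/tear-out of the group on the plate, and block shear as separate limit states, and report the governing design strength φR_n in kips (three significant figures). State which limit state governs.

37.1 kips (bolt shear governs)

Bolt shear: A_b = π·0.5²/4 = 0.1963 in²; R_n = 84 × 0.1963 × 3 × 1 = 49.48 kips → 0.75 × 49.48 = 37.1 kips.
Bearing: edge l_c = 0.8438, r_n = 49.36 kips; interior l_c = 1.312, r_n = 58.5 kips; R_n = 49.36 + 2·58.5 = 166.4 kips → 125 kips.
Block shear: A_gv = 3.656, A_nv = 2.484, A_nt = 0.5156 in²; R_n = min(0.6F_uA_nv, 0.6F_yA_gv) + U_bs·F_u·A_nt = 130.4 kips → 97.8 kips.
Bolt shear governs: 37.1 kips.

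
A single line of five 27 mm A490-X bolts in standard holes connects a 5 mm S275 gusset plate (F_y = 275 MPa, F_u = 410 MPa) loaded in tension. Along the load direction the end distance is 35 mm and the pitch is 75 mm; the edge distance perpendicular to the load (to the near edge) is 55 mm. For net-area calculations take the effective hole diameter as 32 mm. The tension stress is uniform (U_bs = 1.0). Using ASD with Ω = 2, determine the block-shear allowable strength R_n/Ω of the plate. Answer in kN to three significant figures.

Shear plane L_v = 35 + 4·75 = 335 mm; A_gv = 335 × 5 = 1675 mm².
A_nv = (335 − 4.5·32) × 5 = 955 mm².
A_nt = (55 − 0.5·32) × 5 = 195 mm².
0.6 F_u A_nv = 234.9 kN; 0.6 F_y A_gv = 276.4 kN → shear rupture governs the shear term.
R_n = 234.9 + 1.0 × 410 × 195 / 1000 = 314.9 kN.
Allowable strength R_n/Ω = 314.9 / 2 = 157 kN.

157 kN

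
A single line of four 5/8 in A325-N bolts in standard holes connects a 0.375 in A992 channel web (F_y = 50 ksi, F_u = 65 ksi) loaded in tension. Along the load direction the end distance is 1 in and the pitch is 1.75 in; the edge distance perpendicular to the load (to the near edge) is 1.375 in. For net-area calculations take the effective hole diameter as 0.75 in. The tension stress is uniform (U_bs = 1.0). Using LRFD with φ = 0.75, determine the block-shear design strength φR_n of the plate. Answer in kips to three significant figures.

Shear plane L_v = 1 + 3·1.75 = 6.25 in; A_gv = 6.25 × 0.375 = 2.344 in².
A_nv = (6.25 − 3.5·0.75) × 0.375 = 1.359 in².
A_nt = (1.375 − 0.5·0.75) × 0.375 = 0.375 in².
0.6 F_u A_nv = 53.02 kips; 0.6 F_y A_gv = 70.31 kips → shear rupture governs the shear term.
R_n = 53.02 + 1.0 × 65 × 0.375 = 77.39 kips.
Design strength φR_n = 0.75 × 77.39 = 58 kips.

58 kips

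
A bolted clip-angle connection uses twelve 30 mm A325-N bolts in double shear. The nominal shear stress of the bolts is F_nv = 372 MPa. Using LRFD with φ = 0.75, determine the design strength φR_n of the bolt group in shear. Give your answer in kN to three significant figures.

4730 kN

A_b = π × 30² / 4 = 706.9 mm².
R_n = F_nv · A_b · n · n_s = 372 × 706.9 × 12 × 2 / 1000 = 6311 kN.
Design strength φR_n = 0.75 × 6311 = 4730 kN.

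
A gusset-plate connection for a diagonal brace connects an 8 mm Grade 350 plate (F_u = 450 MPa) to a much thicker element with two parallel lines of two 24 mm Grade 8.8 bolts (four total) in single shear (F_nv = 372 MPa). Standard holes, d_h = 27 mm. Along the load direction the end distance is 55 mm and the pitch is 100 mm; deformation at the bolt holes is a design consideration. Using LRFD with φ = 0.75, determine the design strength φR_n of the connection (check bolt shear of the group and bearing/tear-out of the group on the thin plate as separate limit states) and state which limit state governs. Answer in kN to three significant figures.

505 kN (bolt shear governs)

Bolt shear: A_b = π·24²/4 = 452.4 mm²; R_n = 372 × 452.4 × 4 × 1 / 1000 = 673.2 kN → 0.75 × 673.2 = 505 kN.
Bearing (1.2 l_c t F_u ≤ 2.4 d t F_u): upper limit = 2.4·24·8·450 / 1000 = 207.4 kN.
  Edge l_c = 55 − 27/2 = 41.5 → r_n = 179.3 kN; interior l_c = 100 − 27 = 73 → r_n = 207.4 kN.
  R_n,bearing = 2·179.3 + 2·207.4 = 773.3 kN → 0.75 × 773.3 = 580 kN.
Bolt shear governs: 505 kN.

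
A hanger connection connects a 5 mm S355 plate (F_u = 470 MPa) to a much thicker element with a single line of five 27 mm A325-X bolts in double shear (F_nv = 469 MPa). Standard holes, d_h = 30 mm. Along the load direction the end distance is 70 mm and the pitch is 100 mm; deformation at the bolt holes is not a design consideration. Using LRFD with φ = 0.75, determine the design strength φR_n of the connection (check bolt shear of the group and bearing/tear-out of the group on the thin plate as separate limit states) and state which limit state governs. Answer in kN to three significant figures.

Bolt shear: A_b = π·27²/4 = 572.6 mm²; R_n = 469 × 572.6 × 5 × 2 / 1000 = 2685 kN → 0.75 × 2685 = 2010 kN.
Bearing (1.5 l_c t F_u ≤ 3.0 d t F_u): upper limit = 3.0·27·5·470 / 1000 = 190.3 kN.
  Edge l_c = 70 − 30/2 = 55 → r_n = 190.3 kN; interior l_c = 100 − 30 = 70 → r_n = 190.3 kN.
  R_n,bearing = 1·190.3 + 4·190.3 = 951.8 kN → 0.75 × 951.8 = 714 kN.
Bearing governs: 714 kN.

714 kN (bearing governs)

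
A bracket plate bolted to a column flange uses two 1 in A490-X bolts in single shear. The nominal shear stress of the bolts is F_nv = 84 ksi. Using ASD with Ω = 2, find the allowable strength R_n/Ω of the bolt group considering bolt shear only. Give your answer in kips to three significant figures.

66 kips

A_b = π × 1² / 4 = 0.7854 in².
R_n = F_nv · A_b · n · n_s = 84 × 0.7854 × 2 × 1 = 131.9 kips.
Allowable strength R_n/Ω = 131.9 / 2 = 66 kips.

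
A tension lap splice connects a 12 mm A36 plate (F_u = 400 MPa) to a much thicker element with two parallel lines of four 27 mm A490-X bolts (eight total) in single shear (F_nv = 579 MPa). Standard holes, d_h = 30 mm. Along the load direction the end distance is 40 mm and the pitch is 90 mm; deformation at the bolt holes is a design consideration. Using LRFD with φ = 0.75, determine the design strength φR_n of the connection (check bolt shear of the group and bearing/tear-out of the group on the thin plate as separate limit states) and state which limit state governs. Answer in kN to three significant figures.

1620 kN (bearing governs)

Bolt shear: A_b = π·27²/4 = 572.6 mm²; R_n = 579 × 572.6 × 8 × 1 / 1000 = 2652 kN → 0.75 × 2652 = 1990 kN.
Bearing (1.2 l_c t F_u ≤ 2.4 d t F_u): upper limit = 2.4·27·12·400 / 1000 = 311 kN.
  Edge l_c = 40 − 30/2 = 25 → r_n = 144 kN; interior l_c = 90 − 30 = 60 → r_n = 311 kN.
  R_n,bearing = 2·144 + 6·311 = 2154 kN → 0.75 × 2154 = 1620 kN.
Bearing governs: 1620 kN.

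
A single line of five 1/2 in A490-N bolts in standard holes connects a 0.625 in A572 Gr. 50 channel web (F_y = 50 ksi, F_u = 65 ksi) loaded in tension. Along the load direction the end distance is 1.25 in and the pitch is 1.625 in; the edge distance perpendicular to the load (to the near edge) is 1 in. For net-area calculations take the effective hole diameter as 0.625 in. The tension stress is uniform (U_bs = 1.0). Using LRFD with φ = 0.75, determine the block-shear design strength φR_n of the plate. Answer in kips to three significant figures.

111 kips

Shear plane L_v = 1.25 + 4·1.625 = 7.75 in; A_gv = 7.75 × 0.625 = 4.844 in².
A_nv = (7.75 − 4.5·0.625) × 0.625 = 3.086 in².
A_nt = (1 − 0.5·0.625) × 0.625 = 0.4297 in².
0.6 F_u A_nv = 120.4 kips; 0.6 F_y A_gv = 145.3 kips → shear rupture governs the shear term.
R_n = 120.4 + 1.0 × 65 × 0.4297 = 148.3 kips.
Design strength φR_n = 0.75 × 148.3 = 111 kips.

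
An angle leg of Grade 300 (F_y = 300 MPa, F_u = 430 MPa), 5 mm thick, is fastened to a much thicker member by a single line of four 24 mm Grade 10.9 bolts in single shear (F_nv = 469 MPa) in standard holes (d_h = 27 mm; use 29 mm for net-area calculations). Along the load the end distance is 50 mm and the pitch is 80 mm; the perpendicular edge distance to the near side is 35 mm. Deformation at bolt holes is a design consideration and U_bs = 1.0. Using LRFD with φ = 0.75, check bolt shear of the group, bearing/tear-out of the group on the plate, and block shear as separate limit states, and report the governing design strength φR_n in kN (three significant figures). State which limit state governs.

215 kN (block shear governs)

Bolt shear: A_b = π·24²/4 = 452.4 mm²; R_n = 469 × 452.4 × 4 × 1 / 1000 = 848.7 kN → 0.75 × 848.7 = 637 kN.
Bearing: edge l_c = 36.5, r_n = 94.17 kN; interior l_c = 53, r_n = 123.8 kN; R_n = 94.17 + 3·123.8 = 465.7 kN → 349 kN.
Block shear: A_gv = 1450, A_nv = 942.5, A_nt = 102.5 mm²; R_n = min(0.6F_uA_nv, 0.6F_yA_gv) + U_bs·F_u·A_nt = 287.2 kN → 215 kN.
Block shear governs: 215 kN.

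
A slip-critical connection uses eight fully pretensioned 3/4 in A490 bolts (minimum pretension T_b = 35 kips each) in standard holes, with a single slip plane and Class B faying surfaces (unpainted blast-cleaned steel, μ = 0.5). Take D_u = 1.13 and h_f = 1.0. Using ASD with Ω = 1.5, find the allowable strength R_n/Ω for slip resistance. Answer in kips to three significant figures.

R_n = μ · D_u · h_f · T_b · n_s · n_b = 0.5 × 1.13 × 1.0 × 35 × 1 × 8 = 158.2 kips.
Allowable strength R_n/Ω = 158.2 / 1.5 = 105 kips.

105 kips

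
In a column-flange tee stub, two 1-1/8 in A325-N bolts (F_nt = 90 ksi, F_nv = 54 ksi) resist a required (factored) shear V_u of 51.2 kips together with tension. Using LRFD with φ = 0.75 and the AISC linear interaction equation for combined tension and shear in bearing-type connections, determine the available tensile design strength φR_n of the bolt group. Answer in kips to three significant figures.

89.1 kips

A_b = π·1.125²/4 = 0.994 in²; f_rv = 51.2 / (2 × 0.994) = 25.75 ksi.
F'_nt = 1.3 F_nt − (F_nt / φF_nv) f_rv = 1.3·90 − (90/(0.75·54))·25.75 = 59.77 ksi, capped at F_nt → F'_nt = 59.77 ksi.
R_n = F'_nt · A_b · n = 59.77 × 0.994 × 2 = 118.8 kips.
Design strength φR_n = 0.75 × 118.8 = 89.1 kips.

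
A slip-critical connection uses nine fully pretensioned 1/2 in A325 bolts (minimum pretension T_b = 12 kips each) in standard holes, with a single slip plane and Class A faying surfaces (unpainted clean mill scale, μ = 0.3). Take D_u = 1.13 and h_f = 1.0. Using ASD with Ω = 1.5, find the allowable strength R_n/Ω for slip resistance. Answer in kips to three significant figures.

R_n = μ · D_u · h_f · T_b · n_s · n_b = 0.3 × 1.13 × 1.0 × 12 × 1 × 9 = 36.61 kips.
Allowable strength R_n/Ω = 36.61 / 1.5 = 24.4 kips.

24.4 kips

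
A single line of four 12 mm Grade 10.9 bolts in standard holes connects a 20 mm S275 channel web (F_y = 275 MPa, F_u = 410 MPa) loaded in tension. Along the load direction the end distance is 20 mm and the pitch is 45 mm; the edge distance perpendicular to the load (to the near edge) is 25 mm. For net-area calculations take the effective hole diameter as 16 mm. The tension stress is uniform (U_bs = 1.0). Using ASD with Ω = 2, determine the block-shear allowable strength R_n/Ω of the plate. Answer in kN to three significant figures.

313 kN

Shear plane L_v = 20 + 3·45 = 155 mm; A_gv = 155 × 20 = 3100 mm².
A_nv = (155 − 3.5·16) × 20 = 1980 mm².
A_nt = (25 − 0.5·16) × 20 = 340 mm².
0.6 F_u A_nv = 487.1 kN; 0.6 F_y A_gv = 511.5 kN → shear rupture governs the shear term.
R_n = 487.1 + 1.0 × 410 × 340 / 1000 = 626.5 kN.
Allowable strength R_n/Ω = 626.5 / 2 = 313 kN.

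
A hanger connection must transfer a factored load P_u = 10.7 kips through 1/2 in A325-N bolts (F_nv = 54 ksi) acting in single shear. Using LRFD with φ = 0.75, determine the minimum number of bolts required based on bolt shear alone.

2 bolts

A_b = π·0.5²/4 = 0.1963 in².
Per-bolt design strength φR_n = 0.75 × 54 × 0.1963 × 1 = 7.952 kips.
n ≥ 10.7 / 7.952 = 1.346 → use 2 bolts.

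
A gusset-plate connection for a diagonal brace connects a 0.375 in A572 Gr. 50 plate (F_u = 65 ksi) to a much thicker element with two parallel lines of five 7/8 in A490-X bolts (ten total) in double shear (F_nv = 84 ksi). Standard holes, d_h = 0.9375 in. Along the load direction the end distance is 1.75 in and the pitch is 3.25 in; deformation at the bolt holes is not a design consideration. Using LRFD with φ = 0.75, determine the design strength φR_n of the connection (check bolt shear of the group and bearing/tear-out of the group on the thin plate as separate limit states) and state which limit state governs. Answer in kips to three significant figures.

Bolt shear: A_b = π·0.875²/4 = 0.6013 in²; R_n = 84 × 0.6013 × 10 × 2 = 1010 kips → 0.75 × 1010 = 758 kips.
Bearing (1.5 l_c t F_u ≤ 3.0 d t F_u): upper limit = 3.0·0.875·0.375·65 = 63.98 kips.
  Edge l_c = 1.75 − 0.9375/2 = 1.281 → r_n = 46.85 kips; interior l_c = 3.25 − 0.9375 = 2.312 → r_n = 63.98 kips.
  R_n,bearing = 2·46.85 + 8·63.98 = 605.6 kips → 0.75 × 605.6 = 454 kips.
Bearing governs: 454 kips.

454 kips (bearing governs)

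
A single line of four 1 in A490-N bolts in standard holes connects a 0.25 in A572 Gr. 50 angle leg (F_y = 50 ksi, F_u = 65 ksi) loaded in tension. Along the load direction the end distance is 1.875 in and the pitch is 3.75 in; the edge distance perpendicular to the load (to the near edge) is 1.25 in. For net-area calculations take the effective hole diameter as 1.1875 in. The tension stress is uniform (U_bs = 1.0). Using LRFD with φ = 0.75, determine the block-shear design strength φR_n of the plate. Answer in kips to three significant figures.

73.6 kips

Shear plane L_v = 1.875 + 3·3.75 = 13.12 in; A_gv = 13.12 × 0.25 = 3.281 in².
A_nv = (13.12 − 3.5·1.1875) × 0.25 = 2.242 in².
A_nt = (1.25 − 0.5·1.1875) × 0.25 = 0.1641 in².
0.6 F_u A_nv = 87.45 kips; 0.6 F_y A_gv = 98.44 kips → shear rupture governs the shear term.
R_n = 87.45 + 1.0 × 65 × 0.1641 = 98.11 kips.
Design strength φR_n = 0.75 × 98.11 = 73.6 kips.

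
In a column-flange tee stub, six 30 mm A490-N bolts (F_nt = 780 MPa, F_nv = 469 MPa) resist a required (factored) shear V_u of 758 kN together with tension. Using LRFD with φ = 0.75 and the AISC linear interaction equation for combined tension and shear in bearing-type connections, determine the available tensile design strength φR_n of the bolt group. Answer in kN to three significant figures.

A_b = π·30²/4 = 706.9 mm²; f_rv = 758 × 1000 / (6 × 706.9) = 178.7 MPa.
F'_nt = 1.3 F_nt − (F_nt / φF_nv) f_rv = 1.3·780 − (780/(0.75·469))·178.7 = 617.7 MPa, capped at F_nt → F'_nt = 617.7 MPa.
R_n = F'_nt · A_b · n = 617.7 × 706.9 × 6 / 1000 = 2620 kN.
Design strength φR_n = 0.75 × 2620 = 1960 kN.

1960 kN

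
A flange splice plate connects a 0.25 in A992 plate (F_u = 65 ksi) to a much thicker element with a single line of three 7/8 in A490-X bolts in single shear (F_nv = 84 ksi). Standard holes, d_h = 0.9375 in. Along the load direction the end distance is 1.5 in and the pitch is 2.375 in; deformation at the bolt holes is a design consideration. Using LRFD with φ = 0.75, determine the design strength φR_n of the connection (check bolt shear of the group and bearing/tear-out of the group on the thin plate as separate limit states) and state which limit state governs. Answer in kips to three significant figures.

57.1 kips (bearing governs)

Bolt shear: A_b = π·0.875²/4 = 0.6013 in²; R_n = 84 × 0.6013 × 3 × 1 = 151.5 kips → 0.75 × 151.5 = 114 kips.
Bearing (1.2 l_c t F_u ≤ 2.4 d t F_u): upper limit = 2.4·0.875·0.25·65 = 34.12 kips.
  Edge l_c = 1.5 − 0.9375/2 = 1.031 → r_n = 20.11 kips; interior l_c = 2.375 − 0.9375 = 1.438 → r_n = 28.03 kips.
  R_n,bearing = 1·20.11 + 2·28.03 = 76.17 kips → 0.75 × 76.17 = 57.1 kips.
Bearing governs: 57.1 kips.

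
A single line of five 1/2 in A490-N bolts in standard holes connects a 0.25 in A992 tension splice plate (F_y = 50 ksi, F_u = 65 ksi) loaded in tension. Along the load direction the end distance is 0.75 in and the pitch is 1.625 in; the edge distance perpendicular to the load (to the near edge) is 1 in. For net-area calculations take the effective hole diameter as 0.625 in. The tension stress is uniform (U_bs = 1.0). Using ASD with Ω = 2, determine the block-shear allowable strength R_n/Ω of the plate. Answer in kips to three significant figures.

27.2 kips

Shear plane L_v = 0.75 + 4·1.625 = 7.25 in; A_gv = 7.25 × 0.25 = 1.812 in².
A_nv = (7.25 − 4.5·0.625) × 0.25 = 1.109 in².
A_nt = (1 − 0.5·0.625) × 0.25 = 0.1719 in².
0.6 F_u A_nv = 43.27 kips; 0.6 F_y A_gv = 54.38 kips → shear rupture governs the shear term.
R_n = 43.27 + 1.0 × 65 × 0.1719 = 54.44 kips.
Allowable strength R_n/Ω = 54.44 / 2 = 27.2 kips.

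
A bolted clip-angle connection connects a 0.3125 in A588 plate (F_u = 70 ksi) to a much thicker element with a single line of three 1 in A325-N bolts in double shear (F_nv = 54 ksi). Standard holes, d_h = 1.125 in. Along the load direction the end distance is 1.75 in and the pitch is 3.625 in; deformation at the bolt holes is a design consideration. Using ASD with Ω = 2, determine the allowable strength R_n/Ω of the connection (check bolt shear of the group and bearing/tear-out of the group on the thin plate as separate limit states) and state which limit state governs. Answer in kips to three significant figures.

68.1 kips (bearing governs)

Bolt shear: A_b = π·1²/4 = 0.7854 in²; R_n = 54 × 0.7854 × 3 × 2 = 254.5 kips → 254.5 / 2 = 127 kips.
Bearing (1.2 l_c t F_u ≤ 2.4 d t F_u): upper limit = 2.4·1·0.3125·70 = 52.5 kips.
  Edge l_c = 1.75 − 1.125/2 = 1.188 → r_n = 31.17 kips; interior l_c = 3.625 − 1.125 = 2.5 → r_n = 52.5 kips.
  R_n,bearing = 1·31.17 + 2·52.5 = 136.2 kips → 136.2 / 2 = 68.1 kips.
Bearing governs: 68.1 kips.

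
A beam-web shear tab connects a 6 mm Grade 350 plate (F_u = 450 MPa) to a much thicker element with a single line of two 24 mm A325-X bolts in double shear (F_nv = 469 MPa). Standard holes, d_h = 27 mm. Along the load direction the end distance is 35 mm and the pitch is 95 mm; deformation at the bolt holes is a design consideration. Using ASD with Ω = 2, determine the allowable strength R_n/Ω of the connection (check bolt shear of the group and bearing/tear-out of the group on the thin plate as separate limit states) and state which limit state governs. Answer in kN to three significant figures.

113 kN (bearing governs)

Bolt shear: A_b = π·24²/4 = 452.4 mm²; R_n = 469 × 452.4 × 2 × 2 / 1000 = 848.7 kN → 848.7 / 2 = 424 kN.
Bearing (1.2 l_c t F_u ≤ 2.4 d t F_u): upper limit = 2.4·24·6·450 / 1000 = 155.5 kN.
  Edge l_c = 35 − 27/2 = 21.5 → r_n = 69.66 kN; interior l_c = 95 − 27 = 68 → r_n = 155.5 kN.
  R_n,bearing = 1·69.66 + 1·155.5 = 225.2 kN → 225.2 / 2 = 113 kN.
Bearing governs: 113 kN.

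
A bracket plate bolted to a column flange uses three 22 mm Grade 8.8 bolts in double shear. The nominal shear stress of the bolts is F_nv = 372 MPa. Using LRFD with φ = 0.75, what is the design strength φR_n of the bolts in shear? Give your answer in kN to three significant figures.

A_b = π × 22² / 4 = 380.1 mm².
R_n = F_nv · A_b · n · n_s = 372 × 380.1 × 3 × 2 / 1000 = 848.5 kN.
Design strength φR_n = 0.75 × 848.5 = 636 kN.

636 kN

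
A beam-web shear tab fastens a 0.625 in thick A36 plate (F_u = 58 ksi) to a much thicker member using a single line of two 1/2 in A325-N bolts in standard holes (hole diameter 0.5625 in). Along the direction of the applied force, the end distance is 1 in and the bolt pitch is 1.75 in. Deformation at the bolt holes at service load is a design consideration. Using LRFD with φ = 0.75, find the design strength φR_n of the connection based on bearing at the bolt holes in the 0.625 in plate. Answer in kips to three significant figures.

Per bolt r_n = 1.2 l_c t F_u ≤ 2.4 d t F_u; upper limit = 2.4 × 0.5 × 0.625 × 58 = 43.5 kips.
Edge bolt: l_c = 1 − 0.5625/2 = 0.7188 in → 1.2 × 0.7188 × 0.625 × 58 = 31.27 → r_n = 31.27 kips.
Interior bolts: l_c = 1.75 − 0.5625 = 1.188 in → 1.2 × 1.188 × 0.625 × 58 = 51.66 → r_n = 43.5 kips.
R_n = 1 × 31.27 + 1 × 43.5 = 74.77 kips.
Design strength φR_n = 0.75 × 74.77 = 56.1 kips.

56.1 kips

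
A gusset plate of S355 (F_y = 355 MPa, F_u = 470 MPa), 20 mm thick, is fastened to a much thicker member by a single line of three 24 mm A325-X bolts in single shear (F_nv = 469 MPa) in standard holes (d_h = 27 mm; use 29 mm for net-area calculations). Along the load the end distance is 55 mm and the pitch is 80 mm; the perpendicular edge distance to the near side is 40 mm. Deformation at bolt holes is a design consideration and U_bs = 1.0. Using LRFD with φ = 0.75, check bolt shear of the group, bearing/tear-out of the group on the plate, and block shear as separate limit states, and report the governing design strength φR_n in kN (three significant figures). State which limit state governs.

Bolt shear: A_b = π·24²/4 = 452.4 mm²; R_n = 469 × 452.4 × 3 × 1 / 1000 = 636.5 kN → 0.75 × 636.5 = 477 kN.
Bearing: edge l_c = 41.5, r_n = 468.1 kN; interior l_c = 53, r_n = 541.4 kN; R_n = 468.1 + 2·541.4 = 1551 kN → 1160 kN.
Block shear: A_gv = 4300, A_nv = 2850, A_nt = 510 mm²; R_n = min(0.6F_uA_nv, 0.6F_yA_gv) + U_bs·F_u·A_nt = 1043 kN → 783 kN.
Bolt shear governs: 477 kN.

477 kN (bolt shear governs)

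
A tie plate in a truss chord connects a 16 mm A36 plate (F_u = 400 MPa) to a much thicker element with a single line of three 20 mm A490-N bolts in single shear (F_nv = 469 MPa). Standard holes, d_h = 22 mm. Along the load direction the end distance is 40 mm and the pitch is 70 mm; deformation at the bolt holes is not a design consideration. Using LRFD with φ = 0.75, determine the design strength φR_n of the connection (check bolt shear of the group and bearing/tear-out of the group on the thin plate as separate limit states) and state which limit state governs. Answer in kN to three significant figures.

Bolt shear: A_b = π·20²/4 = 314.2 mm²; R_n = 469 × 314.2 × 3 × 1 / 1000 = 442 kN → 0.75 × 442 = 332 kN.
Bearing (1.5 l_c t F_u ≤ 3.0 d t F_u): upper limit = 3.0·20·16·400 / 1000 = 384 kN.
  Edge l_c = 40 − 22/2 = 29 → r_n = 278.4 kN; interior l_c = 70 − 22 = 48 → r_n = 384 kN.
  R_n,bearing = 1·278.4 + 2·384 = 1046 kN → 0.75 × 1046 = 785 kN.
Bolt shear governs: 332 kN.

332 kN (bolt shear governs)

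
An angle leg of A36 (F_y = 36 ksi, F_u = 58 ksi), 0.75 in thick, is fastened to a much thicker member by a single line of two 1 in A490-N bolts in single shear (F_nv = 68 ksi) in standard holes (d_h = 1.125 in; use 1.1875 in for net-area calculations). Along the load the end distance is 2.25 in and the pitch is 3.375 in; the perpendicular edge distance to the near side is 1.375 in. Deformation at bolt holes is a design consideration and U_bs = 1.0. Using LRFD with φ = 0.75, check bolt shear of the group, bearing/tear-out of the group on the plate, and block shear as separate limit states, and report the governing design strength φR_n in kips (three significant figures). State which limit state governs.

Bolt shear: A_b = π·1²/4 = 0.7854 in²; R_n = 68 × 0.7854 × 2 × 1 = 106.8 kips → 0.75 × 106.8 = 80.1 kips.
Bearing: edge l_c = 1.688, r_n = 88.09 kips; interior l_c = 2.25, r_n = 104.4 kips; R_n = 88.09 + 1·104.4 = 192.5 kips → 144 kips.
Block shear: A_gv = 4.219, A_nv = 2.883, A_nt = 0.5859 in²; R_n = min(0.6F_uA_nv, 0.6F_yA_gv) + U_bs·F_u·A_nt = 125.1 kips → 93.8 kips.
Bolt shear governs: 80.1 kips.

80.1 kips (bolt shear governs)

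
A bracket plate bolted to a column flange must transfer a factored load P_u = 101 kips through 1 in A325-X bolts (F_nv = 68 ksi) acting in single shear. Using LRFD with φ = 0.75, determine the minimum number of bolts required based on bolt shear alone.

3 bolts

A_b = π·1²/4 = 0.7854 in².
Per-bolt design strength φR_n = 0.75 × 68 × 0.7854 × 1 = 40.06 kips.
n ≥ 101 / 40.06 = 2.522 → use 3 bolts.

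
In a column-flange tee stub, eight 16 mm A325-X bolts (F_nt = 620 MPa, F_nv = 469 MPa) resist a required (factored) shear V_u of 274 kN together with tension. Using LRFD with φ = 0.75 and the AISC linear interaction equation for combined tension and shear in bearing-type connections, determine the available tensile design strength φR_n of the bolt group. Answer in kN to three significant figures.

610 kN

A_b = π·16²/4 = 201.1 mm²; f_rv = 274 × 1000 / (8 × 201.1) = 170.3 MPa.
F'_nt = 1.3 F_nt − (F_nt / φF_nv) f_rv = 1.3·620 − (620/(0.75·469))·170.3 = 505.7 MPa, capped at F_nt → F'_nt = 505.7 MPa.
R_n = F'_nt · A_b · n = 505.7 × 201.1 × 8 / 1000 = 813.5 kN.
Design strength φR_n = 0.75 × 813.5 = 610 kN.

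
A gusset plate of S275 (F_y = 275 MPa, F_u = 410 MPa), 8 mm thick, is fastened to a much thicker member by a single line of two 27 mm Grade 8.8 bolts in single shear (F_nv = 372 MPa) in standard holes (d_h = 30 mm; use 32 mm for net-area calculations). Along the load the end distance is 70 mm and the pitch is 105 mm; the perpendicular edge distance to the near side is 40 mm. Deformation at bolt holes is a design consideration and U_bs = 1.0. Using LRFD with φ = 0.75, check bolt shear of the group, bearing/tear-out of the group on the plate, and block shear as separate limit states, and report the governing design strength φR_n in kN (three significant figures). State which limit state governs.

232 kN (block shear governs)

Bolt shear: A_b = π·27²/4 = 572.6 mm²; R_n = 372 × 572.6 × 2 × 1 / 1000 = 426 kN → 0.75 × 426 = 319 kN.
Bearing: edge l_c = 55, r_n = 212.5 kN; interior l_c = 75, r_n = 212.5 kN; R_n = 212.5 + 1·212.5 = 425.1 kN → 319 kN.
Block shear: A_gv = 1400, A_nv = 1016, A_nt = 192 mm²; R_n = min(0.6F_uA_nv, 0.6F_yA_gv) + U_bs·F_u·A_nt = 309.7 kN → 232 kN.
Block shear governs: 232 kN.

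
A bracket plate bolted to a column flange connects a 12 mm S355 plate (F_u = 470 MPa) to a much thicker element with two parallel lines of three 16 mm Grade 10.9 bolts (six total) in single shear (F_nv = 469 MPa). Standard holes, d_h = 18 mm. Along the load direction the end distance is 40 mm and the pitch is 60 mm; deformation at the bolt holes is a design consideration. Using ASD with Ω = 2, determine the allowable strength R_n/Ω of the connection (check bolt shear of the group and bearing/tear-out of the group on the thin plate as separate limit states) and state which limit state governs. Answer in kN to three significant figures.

283 kN (bolt shear governs)

Bolt shear: A_b = π·16²/4 = 201.1 mm²; R_n = 469 × 201.1 × 6 × 1 / 1000 = 565.8 kN → 565.8 / 2 = 283 kN.
Bearing (1.2 l_c t F_u ≤ 2.4 d t F_u): upper limit = 2.4·16·12·470 / 1000 = 216.6 kN.
  Edge l_c = 40 − 18/2 = 31 → r_n = 209.8 kN; interior l_c = 60 − 18 = 42 → r_n = 216.6 kN.
  R_n,bearing = 2·209.8 + 4·216.6 = 1286 kN → 1286 / 2 = 643 kN.
Bolt shear governs: 283 kN.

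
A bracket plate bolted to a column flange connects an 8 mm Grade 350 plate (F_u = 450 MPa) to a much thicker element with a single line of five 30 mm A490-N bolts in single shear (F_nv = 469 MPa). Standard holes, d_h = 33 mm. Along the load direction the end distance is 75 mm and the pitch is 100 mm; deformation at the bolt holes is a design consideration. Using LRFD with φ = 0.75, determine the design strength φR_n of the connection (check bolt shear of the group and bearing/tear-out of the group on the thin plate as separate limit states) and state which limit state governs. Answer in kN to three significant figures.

967 kN (bearing governs)

Bolt shear: A_b = π·30²/4 = 706.9 mm²; R_n = 469 × 706.9 × 5 × 1 / 1000 = 1658 kN → 0.75 × 1658 = 1240 kN.
Bearing (1.2 l_c t F_u ≤ 2.4 d t F_u): upper limit = 2.4·30·8·450 / 1000 = 259.2 kN.
  Edge l_c = 75 − 33/2 = 58.5 → r_n = 252.7 kN; interior l_c = 100 − 33 = 67 → r_n = 259.2 kN.
  R_n,bearing = 1·252.7 + 4·259.2 = 1290 kN → 0.75 × 1290 = 967 kN.
Bearing governs: 967 kN.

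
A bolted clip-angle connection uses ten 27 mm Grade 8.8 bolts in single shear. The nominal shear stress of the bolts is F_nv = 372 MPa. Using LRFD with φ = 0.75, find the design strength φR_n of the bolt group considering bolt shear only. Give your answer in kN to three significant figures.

A_b = π × 27² / 4 = 572.6 mm².
R_n = F_nv · A_b · n · n_s = 372 × 572.6 × 10 × 1 / 1000 = 2130 kN.
Design strength φR_n = 0.75 × 2130 = 1600 kN.

1600 kN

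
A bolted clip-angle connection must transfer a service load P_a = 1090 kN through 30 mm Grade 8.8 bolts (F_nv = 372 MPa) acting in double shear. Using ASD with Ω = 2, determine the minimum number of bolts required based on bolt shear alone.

A_b = π·30²/4 = 706.9 mm².
Per-bolt allowable strength R_n/Ω = 372 × 706.9 × 2 / 1000 / 2 = 263 kN.
n ≥ 1090 / 263 = 4.145 → use 5 bolts.

5 bolts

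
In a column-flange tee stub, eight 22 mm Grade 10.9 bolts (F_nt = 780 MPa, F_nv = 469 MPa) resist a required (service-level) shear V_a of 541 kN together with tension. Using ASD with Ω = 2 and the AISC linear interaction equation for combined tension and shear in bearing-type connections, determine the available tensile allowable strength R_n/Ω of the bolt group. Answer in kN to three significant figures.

642 kN

A_b = π·22²/4 = 380.1 mm²; f_rv = 541 × 1000 / (8 × 380.1) = 177.9 MPa.
F'_nt = 1.3 F_nt − (Ω F_nt / F_nv) f_rv = 1.3·780 − (2·780/469)·177.9 = 422.3 MPa, capped at F_nt → F'_nt = 422.3 MPa.
R_n = F'_nt · A_b · n = 422.3 × 380.1 × 8 / 1000 = 1284 kN.
Allowable strength R_n/Ω = 1284 / 2 = 642 kN.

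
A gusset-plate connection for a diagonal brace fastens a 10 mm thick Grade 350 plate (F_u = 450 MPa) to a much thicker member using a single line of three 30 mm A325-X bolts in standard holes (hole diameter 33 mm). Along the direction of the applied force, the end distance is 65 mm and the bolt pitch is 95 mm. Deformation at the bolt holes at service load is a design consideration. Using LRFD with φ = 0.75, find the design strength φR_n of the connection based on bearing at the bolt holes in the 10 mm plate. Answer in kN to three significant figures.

Per bolt r_n = 1.2 l_c t F_u ≤ 2.4 d t F_u; upper limit = 2.4 × 30 × 10 × 450 / 1000 = 324 kN.
Edge bolt: l_c = 65 − 33/2 = 48.5 mm → 1.2 × 48.5 × 10 × 450 / 1000 = 261.9 → r_n = 261.9 kN.
Interior bolts: l_c = 95 − 33 = 62 mm → 1.2 × 62 × 10 × 450 / 1000 = 334.8 → r_n = 324 kN.
R_n = 1 × 261.9 + 2 × 324 = 909.9 kN.
Design strength φR_n = 0.75 × 909.9 = 682 kN.

682 kN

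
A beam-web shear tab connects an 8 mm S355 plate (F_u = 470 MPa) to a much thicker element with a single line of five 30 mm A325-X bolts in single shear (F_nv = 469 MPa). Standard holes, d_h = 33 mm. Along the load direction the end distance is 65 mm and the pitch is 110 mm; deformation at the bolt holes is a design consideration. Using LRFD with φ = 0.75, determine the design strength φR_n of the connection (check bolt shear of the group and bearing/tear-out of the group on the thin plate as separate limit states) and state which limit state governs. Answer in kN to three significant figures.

976 kN (bearing governs)

Bolt shear: A_b = π·30²/4 = 706.9 mm²; R_n = 469 × 706.9 × 5 × 1 / 1000 = 1658 kN → 0.75 × 1658 = 1240 kN.
Bearing (1.2 l_c t F_u ≤ 2.4 d t F_u): upper limit = 2.4·30·8·470 / 1000 = 270.7 kN.
  Edge l_c = 65 − 33/2 = 48.5 → r_n = 218.8 kN; interior l_c = 110 − 33 = 77 → r_n = 270.7 kN.
  R_n,bearing = 1·218.8 + 4·270.7 = 1302 kN → 0.75 × 1302 = 976 kN.
Bearing governs: 976 kN.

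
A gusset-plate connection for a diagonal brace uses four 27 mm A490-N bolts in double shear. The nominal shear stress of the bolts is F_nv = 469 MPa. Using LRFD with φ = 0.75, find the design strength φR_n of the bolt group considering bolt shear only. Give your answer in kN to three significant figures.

A_b = π × 27² / 4 = 572.6 mm².
R_n = F_nv · A_b · n · n_s = 469 × 572.6 × 4 × 2 / 1000 = 2148 kN.
Design strength φR_n = 0.75 × 2148 = 1610 kN.

1610 kN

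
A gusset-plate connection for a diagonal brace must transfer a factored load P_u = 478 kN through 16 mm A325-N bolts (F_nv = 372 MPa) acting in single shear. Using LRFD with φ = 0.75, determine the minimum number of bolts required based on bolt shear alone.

A_b = π·16²/4 = 201.1 mm².
Per-bolt design strength φR_n = 0.75 × 372 × 201.1 × 1 / 1000 = 56.1 kN.
n ≥ 478 / 56.1 = 8.521 → use 9 bolts.

9 bolts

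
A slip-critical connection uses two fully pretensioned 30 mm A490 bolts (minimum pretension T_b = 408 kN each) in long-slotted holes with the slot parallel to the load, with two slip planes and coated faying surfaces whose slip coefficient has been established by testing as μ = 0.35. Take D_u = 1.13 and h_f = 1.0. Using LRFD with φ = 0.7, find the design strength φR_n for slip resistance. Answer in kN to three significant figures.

R_n = μ · D_u · h_f · T_b · n_s · n_b = 0.35 × 1.13 × 1.0 × 408 × 2 × 2 = 645.5 kN.
Design strength φR_n = 0.7 × 645.5 = 452 kN.

452 kN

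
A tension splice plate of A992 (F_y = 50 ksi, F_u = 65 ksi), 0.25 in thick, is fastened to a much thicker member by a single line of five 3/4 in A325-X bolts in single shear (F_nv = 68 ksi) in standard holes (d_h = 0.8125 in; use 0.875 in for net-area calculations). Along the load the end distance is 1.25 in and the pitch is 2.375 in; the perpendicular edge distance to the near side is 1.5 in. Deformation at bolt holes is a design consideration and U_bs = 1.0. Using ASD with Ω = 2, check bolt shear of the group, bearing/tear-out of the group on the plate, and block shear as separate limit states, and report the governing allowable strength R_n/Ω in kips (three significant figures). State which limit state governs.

Bolt shear: A_b = π·0.75²/4 = 0.4418 in²; R_n = 68 × 0.4418 × 5 × 1 = 150.2 kips → 150.2 / 2 = 75.1 kips.
Bearing: edge l_c = 0.8438, r_n = 16.45 kips; interior l_c = 1.562, r_n = 29.25 kips; R_n = 16.45 + 4·29.25 = 133.5 kips → 66.7 kips.
Block shear: A_gv = 2.688, A_nv = 1.703, A_nt = 0.2656 in²; R_n = min(0.6F_uA_nv, 0.6F_yA_gv) + U_bs·F_u·A_nt = 83.69 kips → 41.8 kips.
Block shear governs: 41.8 kips.

41.8 kips (block shear governs)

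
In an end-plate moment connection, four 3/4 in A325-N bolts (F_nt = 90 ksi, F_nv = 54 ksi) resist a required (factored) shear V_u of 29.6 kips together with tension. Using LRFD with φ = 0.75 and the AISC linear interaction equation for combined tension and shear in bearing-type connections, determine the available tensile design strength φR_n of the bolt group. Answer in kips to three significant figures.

106 kips

A_b = π·0.75²/4 = 0.4418 in²; f_rv = 29.6 / (4 × 0.4418) = 16.75 ksi.
F'_nt = 1.3 F_nt − (F_nt / φF_nv) f_rv = 1.3·90 − (90/(0.75·54))·16.75 = 79.78 ksi, capped at F_nt → F'_nt = 79.78 ksi.
R_n = F'_nt · A_b · n = 79.78 × 0.4418 × 4 = 141 kips.
Design strength φR_n = 0.75 × 141 = 106 kips.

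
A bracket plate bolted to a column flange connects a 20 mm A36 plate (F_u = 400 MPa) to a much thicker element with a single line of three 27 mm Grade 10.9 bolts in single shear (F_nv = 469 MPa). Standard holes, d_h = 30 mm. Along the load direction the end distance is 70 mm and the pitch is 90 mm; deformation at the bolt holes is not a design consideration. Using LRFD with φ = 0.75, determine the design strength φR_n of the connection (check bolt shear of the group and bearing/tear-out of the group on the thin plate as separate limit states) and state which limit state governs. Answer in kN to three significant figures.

Bolt shear: A_b = π·27²/4 = 572.6 mm²; R_n = 469 × 572.6 × 3 × 1 / 1000 = 805.6 kN → 0.75 × 805.6 = 604 kN.
Bearing (1.5 l_c t F_u ≤ 3.0 d t F_u): upper limit = 3.0·27·20·400 / 1000 = 648 kN.
  Edge l_c = 70 − 30/2 = 55 → r_n = 648 kN; interior l_c = 90 − 30 = 60 → r_n = 648 kN.
  R_n,bearing = 1·648 + 2·648 = 1944 kN → 0.75 × 1944 = 1460 kN.
Bolt shear governs: 604 kN.

604 kN (bolt shear governs)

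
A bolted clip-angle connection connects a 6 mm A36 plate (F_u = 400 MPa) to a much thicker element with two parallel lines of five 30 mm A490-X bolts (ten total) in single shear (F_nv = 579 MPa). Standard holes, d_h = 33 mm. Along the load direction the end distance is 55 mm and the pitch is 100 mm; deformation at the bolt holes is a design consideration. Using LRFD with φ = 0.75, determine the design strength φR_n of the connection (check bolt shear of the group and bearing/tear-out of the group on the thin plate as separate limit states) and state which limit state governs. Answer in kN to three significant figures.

Bolt shear: A_b = π·30²/4 = 706.9 mm²; R_n = 579 × 706.9 × 10 × 1 / 1000 = 4093 kN → 0.75 × 4093 = 3070 kN.
Bearing (1.2 l_c t F_u ≤ 2.4 d t F_u): upper limit = 2.4·30·6·400 / 1000 = 172.8 kN.
  Edge l_c = 55 − 33/2 = 38.5 → r_n = 110.9 kN; interior l_c = 100 − 33 = 67 → r_n = 172.8 kN.
  R_n,bearing = 2·110.9 + 8·172.8 = 1604 kN → 0.75 × 1604 = 1200 kN.
Bearing governs: 1200 kN.

1200 kN (bearing governs)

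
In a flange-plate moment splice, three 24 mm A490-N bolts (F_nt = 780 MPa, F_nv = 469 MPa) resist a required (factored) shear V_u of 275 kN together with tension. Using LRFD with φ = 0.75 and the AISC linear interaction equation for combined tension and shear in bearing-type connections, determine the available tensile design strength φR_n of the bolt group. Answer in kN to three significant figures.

575 kN

A_b = π·24²/4 = 452.4 mm²; f_rv = 275 × 1000 / (3 × 452.4) = 202.6 MPa.
F'_nt = 1.3 F_nt − (F_nt / φF_nv) f_rv = 1.3·780 − (780/(0.75·469))·202.6 = 564.7 MPa, capped at F_nt → F'_nt = 564.7 MPa.
R_n = F'_nt · A_b · n = 564.7 × 452.4 × 3 / 1000 = 766.4 kN.
Design strength φR_n = 0.75 × 766.4 = 575 kN.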